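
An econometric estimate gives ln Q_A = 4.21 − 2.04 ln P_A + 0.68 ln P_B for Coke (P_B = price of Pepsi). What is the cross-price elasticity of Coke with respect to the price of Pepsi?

In a log-linear (constant-elasticity) demand function, the coefficient on ln P_B is the cross-price elasticity.
ε = 0.68. Positive, so Coke and Pepsi are substitutes.

0.68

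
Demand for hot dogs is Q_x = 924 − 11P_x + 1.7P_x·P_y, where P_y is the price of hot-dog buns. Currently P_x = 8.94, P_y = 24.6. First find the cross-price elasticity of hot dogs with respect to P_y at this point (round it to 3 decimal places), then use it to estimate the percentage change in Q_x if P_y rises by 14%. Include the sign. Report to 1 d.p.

At P_x = 8.94, P_y = 24.6: Q_x = 1199.531.
∂Q_x/∂P_y = 1.7P_x = 15.1980.
ε = (∂Q_x/∂P_y)(P_y/Q_x) = 15.1980 × 24.6/1199.531 ≈ 0.312.
%ΔQ_x ≈ ε × %ΔP_y = 0.312 × (14%) = 4.4%.

4.4%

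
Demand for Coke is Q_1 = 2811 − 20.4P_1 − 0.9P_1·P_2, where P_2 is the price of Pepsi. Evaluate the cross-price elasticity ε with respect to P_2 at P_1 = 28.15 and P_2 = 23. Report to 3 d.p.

At P_1 = 28.15 and P_2 = 23: Q_1 = 1654.035.
∂Q_1/∂P_2 = -0.9P_1 = -0.9(28.15) = -25.3350.
ε = (∂Q_1/∂P_2)(P_2/Q_1) = -25.3350 × (23/1654.035) ≈ -0.352.
ε < 0: complements.

-0.352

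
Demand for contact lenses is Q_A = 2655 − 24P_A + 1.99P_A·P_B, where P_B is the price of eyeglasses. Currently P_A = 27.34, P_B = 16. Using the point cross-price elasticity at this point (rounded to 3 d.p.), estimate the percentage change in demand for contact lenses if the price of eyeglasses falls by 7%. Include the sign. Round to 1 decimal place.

At P_A = 27.34, P_B = 16: Q_A = 2869.346.
∂Q_A/∂P_B = 1.99P_A = 54.4066.
ε = (∂Q_A/∂P_B)(P_B/Q_A) = 54.4066 × 16/2869.346 ≈ 0.303.
%ΔQ_A ≈ ε × %ΔP_B = 0.303 × (-7%) = -2.1%.

-2.1%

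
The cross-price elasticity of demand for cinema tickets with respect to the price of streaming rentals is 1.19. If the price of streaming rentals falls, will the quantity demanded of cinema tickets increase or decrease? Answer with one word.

decrease

ε > 0 and the price of streaming rentals falls, so the quantity of cinema tickets moves in the same direction: it decreases.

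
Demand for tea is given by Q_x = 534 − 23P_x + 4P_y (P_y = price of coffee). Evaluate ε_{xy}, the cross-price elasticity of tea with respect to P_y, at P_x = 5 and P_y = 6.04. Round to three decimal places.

0.055

At P_x = 5 and P_y = 6.04: Q_x = 443.16.
∂Q_x/∂P_y = 4.
ε = (∂Q_x/∂P_y)(P_y/Q_x) = 4 × (6.04/443.16) ≈ 0.055.
Since ε > 0, tea and coffee are substitutes.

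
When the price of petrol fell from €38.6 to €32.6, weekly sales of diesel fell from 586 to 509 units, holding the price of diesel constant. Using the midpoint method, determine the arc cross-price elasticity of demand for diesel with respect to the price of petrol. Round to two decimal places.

0.83

ΔQ_A = 509 − 586 = -77; ΔP_B = 32.6 − 38.6 = -6.
Midpoints: Q̄_A = 547.5, P̄_B = 35.60.
ε = (ΔQ_A/Q̄_A)/(ΔP_B/P̄_B) = (-77/547.5)/(-6/35.60) ≈ 0.83.
ε > 0: diesel and petrol are substitutes.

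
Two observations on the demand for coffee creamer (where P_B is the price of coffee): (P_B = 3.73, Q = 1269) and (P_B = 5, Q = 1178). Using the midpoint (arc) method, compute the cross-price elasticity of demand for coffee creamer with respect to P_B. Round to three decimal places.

-0.256

ΔQ_A = 1178 − 1269 = -91; ΔP_B = 5 − 3.73 = 1.27.
Midpoints: Q̄_A = 1223.5, P̄_B = 4.37.
ε = (ΔQ_A/Q̄_A)/(ΔP_B/P̄_B) = (-91/1223.5)/(1.27/4.37) ≈ -0.256.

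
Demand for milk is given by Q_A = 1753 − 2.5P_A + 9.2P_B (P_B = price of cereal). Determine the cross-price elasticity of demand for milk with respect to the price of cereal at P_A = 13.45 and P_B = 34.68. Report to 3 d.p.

0.157

At P_A = 13.45 and P_B = 34.68: Q_A = 2038.431.
∂Q_A/∂P_B = 9.2.
ε = (∂Q_A/∂P_B)(P_B/Q_A) = 9.2 × (34.68/2038.431) ≈ 0.157.
Since ε > 0, milk and cereal are substitutes.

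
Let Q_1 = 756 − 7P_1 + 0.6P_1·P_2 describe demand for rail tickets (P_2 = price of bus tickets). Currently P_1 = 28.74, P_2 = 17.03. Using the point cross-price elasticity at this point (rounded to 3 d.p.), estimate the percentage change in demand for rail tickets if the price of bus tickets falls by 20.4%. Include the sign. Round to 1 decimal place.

At P_1 = 28.74, P_2 = 17.03: Q_1 = 848.485.
∂Q_1/∂P_2 = 0.6P_1 = 17.2440.
ε = (∂Q_1/∂P_2)(P_2/Q_1) = 17.2440 × 17.03/848.485 ≈ 0.346.
%ΔQ_1 ≈ ε × %ΔP_2 = 0.346 × (-20.4%) = -7.1%.

-7.1%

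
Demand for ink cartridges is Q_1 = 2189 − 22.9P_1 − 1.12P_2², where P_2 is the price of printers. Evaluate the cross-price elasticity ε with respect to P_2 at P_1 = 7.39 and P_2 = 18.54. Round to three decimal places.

At P_1 = 7.39 and P_2 = 18.54: Q_1 = 1634.790.
∂Q_1/∂P_2 = -2.24P_2 = -2.24(18.54) = -41.5296.
ε = (∂Q_1/∂P_2)(P_2/Q_1) = -41.5296 × (18.54/1634.790) ≈ -0.471.
ε < 0: complements.

-0.471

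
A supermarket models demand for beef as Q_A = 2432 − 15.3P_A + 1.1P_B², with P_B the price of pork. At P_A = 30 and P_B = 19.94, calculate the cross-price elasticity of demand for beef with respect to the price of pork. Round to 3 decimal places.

At P_A = 30 and P_B = 19.94: Q_A = 2410.364.
∂Q_A/∂P_B = 2.2P_B = 2.2(19.94) = 43.8680.
ε = (∂Q_A/∂P_B)(P_B/Q_A) = 43.8680 × (19.94/2410.364) ≈ 0.363.

0.363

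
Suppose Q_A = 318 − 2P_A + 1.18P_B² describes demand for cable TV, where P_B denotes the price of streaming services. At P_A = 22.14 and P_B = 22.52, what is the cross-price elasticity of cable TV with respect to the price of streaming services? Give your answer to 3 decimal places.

At P_A = 22.14 and P_B = 22.52: Q_A = 872.157.
∂Q_A/∂P_B = 2.36P_B = 2.36(22.52) = 53.1472.
ε = (∂Q_A/∂P_B)(P_B/Q_A) = 53.1472 × (22.52/872.157) ≈ 1.372.

1.372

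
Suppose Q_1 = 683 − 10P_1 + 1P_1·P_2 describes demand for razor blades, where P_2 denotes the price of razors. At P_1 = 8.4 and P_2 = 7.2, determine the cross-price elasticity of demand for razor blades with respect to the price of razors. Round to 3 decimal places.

At P_1 = 8.4 and P_2 = 7.2: Q_1 = 659.48.
∂Q_1/∂P_2 = 1P_1 = 1(8.4) = 8.4000.
ε = (∂Q_1/∂P_2)(P_2/Q_1) = 8.4000 × (7.2/659.48) ≈ 0.092.

0.092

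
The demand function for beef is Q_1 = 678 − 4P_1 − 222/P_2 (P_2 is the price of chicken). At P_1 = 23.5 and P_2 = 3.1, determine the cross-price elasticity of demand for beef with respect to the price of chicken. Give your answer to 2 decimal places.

0.14

At P_1 = 23.5 and P_2 = 3.1: Q_1 = 512.387.
∂Q_1/∂P_2 = 222/P_2² = 23.1009.
ε = (∂Q_1/∂P_2)(P_2/Q_1) = 23.1009 × (3.1/512.387) ≈ 0.14.
ε > 0: substitutes.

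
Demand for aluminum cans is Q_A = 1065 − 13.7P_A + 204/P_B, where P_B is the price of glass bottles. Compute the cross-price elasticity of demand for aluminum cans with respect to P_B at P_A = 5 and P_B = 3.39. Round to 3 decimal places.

At P_A = 5 and P_B = 3.39: Q_A = 1056.677.
∂Q_A/∂P_B = −204/P_B² = -17.7513.
ε = (∂Q_A/∂P_B)(P_B/Q_A) = -17.7513 × (3.39/1056.677) ≈ -0.057.
ε < 0: complements.

-0.057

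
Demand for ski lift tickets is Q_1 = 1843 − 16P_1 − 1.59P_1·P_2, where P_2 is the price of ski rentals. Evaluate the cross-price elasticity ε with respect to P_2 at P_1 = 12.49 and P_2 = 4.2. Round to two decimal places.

-0.05

At P_1 = 12.49 and P_2 = 4.2: Q_1 = 1559.752.
∂Q_1/∂P_2 = -1.59P_1 = -1.59(12.49) = -19.8591.
ε = (∂Q_1/∂P_2)(P_2/Q_1) = -19.8591 × (4.2/1559.752) ≈ -0.05.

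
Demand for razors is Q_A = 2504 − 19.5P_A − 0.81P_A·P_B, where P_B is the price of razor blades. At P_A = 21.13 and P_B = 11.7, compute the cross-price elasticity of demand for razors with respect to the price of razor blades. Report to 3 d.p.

At P_A = 21.13 and P_B = 11.7: Q_A = 1891.716.
∂Q_A/∂P_B = -0.81P_A = -0.81(21.13) = -17.1153.
ε = (∂Q_A/∂P_B)(P_B/Q_A) = -17.1153 × (11.7/1891.716) ≈ -0.106.
ε < 0: complements.

-0.106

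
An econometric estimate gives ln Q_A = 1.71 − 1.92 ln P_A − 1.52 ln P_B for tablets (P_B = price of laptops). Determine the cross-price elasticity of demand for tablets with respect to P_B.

In a log-linear (constant-elasticity) demand function, the coefficient on ln P_B is the cross-price elasticity.
ε = -1.52. Negative, so tablets and laptops are complements.

-1.52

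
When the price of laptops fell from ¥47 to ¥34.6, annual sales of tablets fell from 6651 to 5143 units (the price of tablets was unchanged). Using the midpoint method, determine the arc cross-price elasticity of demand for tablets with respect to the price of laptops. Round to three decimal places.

0.841

ΔQ_A = 5143 − 6651 = -1508; ΔP_B = 34.6 − 47 = -12.4.
Midpoints: Q̄_A = 5897.0, P̄_B = 40.80.
ε = (ΔQ_A/Q̄_A)/(ΔP_B/P̄_B) = (-1508/5897.0)/(-12.4/40.80) ≈ 0.841.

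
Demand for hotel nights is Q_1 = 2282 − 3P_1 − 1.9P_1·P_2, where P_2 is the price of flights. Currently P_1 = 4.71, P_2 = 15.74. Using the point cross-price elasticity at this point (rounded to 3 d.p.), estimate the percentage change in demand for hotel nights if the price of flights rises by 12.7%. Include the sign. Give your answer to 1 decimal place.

At P_1 = 4.71, P_2 = 15.74: Q_1 = 2127.013.
∂Q_1/∂P_2 = -1.9P_1 = -8.9490.
ε = (∂Q_1/∂P_2)(P_2/Q_1) = -8.9490 × 15.74/2127.013 ≈ -0.066.
%ΔQ_1 ≈ ε × %ΔP_2 = -0.066 × (12.7%) = -0.8%.

-0.8%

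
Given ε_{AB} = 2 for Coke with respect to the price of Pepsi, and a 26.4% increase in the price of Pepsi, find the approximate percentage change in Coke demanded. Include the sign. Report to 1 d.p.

%ΔQ ≈ ε × %ΔP of Pepsi = 2 × (26.4%) = 52.8%.
Demand for Coke rises by about 52.8%.

52.8%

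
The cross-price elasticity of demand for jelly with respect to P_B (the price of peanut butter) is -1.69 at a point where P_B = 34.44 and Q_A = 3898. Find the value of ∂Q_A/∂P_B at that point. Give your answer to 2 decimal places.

ε = (∂Q_A/∂P_B)·(P_B/Q_A) ⇒ ∂Q_A/∂P_B = ε·Q_A/P_B = -1.69 × 3898/34.44 ≈ -191.28.

-191.28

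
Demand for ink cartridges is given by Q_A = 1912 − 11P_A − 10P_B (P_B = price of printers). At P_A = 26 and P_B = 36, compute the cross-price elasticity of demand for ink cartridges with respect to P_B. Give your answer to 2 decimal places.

At P_A = 26 and P_B = 36: Q_A = 1266.
∂Q_A/∂P_B = -10.
ε = (∂Q_A/∂P_B)(P_B/Q_A) = -10 × (36/1266) ≈ -0.28.

-0.28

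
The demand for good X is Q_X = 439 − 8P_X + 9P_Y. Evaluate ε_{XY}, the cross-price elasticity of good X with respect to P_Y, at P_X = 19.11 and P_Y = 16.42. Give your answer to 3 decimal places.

At P_X = 19.11 and P_Y = 16.42: Q_X = 433.9.
∂Q_X/∂P_Y = 9.
ε = (∂Q_X/∂P_Y)(P_Y/Q_X) = 9 × (16.42/433.9) ≈ 0.341.
Since ε > 0, good X and good Y are substitutes.

0.341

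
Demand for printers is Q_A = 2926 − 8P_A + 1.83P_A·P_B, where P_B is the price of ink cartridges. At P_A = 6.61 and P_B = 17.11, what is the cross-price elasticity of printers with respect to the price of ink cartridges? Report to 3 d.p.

0.067

At P_A = 6.61 and P_B = 17.11: Q_A = 3080.088.
∂Q_A/∂P_B = 1.83P_A = 1.83(6.61) = 12.0963.
ε = (∂Q_A/∂P_B)(P_B/Q_A) = 12.0963 × (17.11/3080.088) ≈ 0.067.
ε > 0: substitutes.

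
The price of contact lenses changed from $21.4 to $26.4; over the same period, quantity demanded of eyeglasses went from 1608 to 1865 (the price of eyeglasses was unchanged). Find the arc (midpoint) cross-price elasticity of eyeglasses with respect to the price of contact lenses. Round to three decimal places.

0.707

ΔQ_A = 1865 − 1608 = 257; ΔP_B = 26.4 − 21.4 = 5.
Midpoints: Q̄_A = 1736.5, P̄_B = 23.90.
ε = (ΔQ_A/Q̄_A)/(ΔP_B/P̄_B) = (257/1736.5)/(5/23.90) ≈ 0.707.
ε > 0: eyeglasses and contact lenses are substitutes.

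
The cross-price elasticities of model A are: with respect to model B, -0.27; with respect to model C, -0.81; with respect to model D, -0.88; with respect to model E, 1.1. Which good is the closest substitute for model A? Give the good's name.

model E

Substitutes have ε > 0. Among the positive values, 1.1 (model E) is largest.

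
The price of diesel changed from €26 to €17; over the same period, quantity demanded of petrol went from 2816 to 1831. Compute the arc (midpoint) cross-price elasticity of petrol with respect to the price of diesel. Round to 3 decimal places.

ΔQ_A = 1831 − 2816 = -985; ΔP_B = 17 − 26 = -9.
Midpoints: Q̄_A = 2323.5, P̄_B = 21.50.
ε = (ΔQ_A/Q̄_A)/(ΔP_B/P̄_B) = (-985/2323.5)/(-9/21.50) ≈ 1.013.

1.013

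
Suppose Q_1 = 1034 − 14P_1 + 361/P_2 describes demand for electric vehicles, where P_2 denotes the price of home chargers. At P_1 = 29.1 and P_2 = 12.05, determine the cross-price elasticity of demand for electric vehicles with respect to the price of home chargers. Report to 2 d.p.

At P_1 = 29.1 and P_2 = 12.05: Q_1 = 656.559.
∂Q_1/∂P_2 = −361/P_2² = -2.4862.
ε = (∂Q_1/∂P_2)(P_2/Q_1) = -2.4862 × (12.05/656.559) ≈ -0.05.
ε < 0: complements.

-0.05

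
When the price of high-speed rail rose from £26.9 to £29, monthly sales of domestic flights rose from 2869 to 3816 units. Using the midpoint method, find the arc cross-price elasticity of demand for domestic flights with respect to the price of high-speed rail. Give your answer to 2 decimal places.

3.77

ΔQ_A = 3816 − 2869 = 947; ΔP_B = 29 − 26.9 = 2.1.
Midpoints: Q̄_A = 3342.5, P̄_B = 27.95.
ε = (ΔQ_A/Q̄_A)/(ΔP_B/P̄_B) = (947/3342.5)/(2.1/27.95) ≈ 3.77.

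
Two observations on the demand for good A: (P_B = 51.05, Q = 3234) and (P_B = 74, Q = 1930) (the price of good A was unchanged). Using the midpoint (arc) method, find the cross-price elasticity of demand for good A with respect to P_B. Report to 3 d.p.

-1.376

ΔQ_A = 1930 − 3234 = -1304; ΔP_B = 74 − 51.05 = 22.95.
Midpoints: Q̄_A = 2582.0, P̄_B = 62.52.
ε = (ΔQ_A/Q̄_A)/(ΔP_B/P̄_B) = (-1304/2582.0)/(22.95/62.52) ≈ -1.376.
ε < 0: good A and good B are complements.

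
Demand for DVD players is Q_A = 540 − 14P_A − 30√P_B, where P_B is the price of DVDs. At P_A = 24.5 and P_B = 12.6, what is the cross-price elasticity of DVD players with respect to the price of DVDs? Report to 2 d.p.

-0.59

At P_A = 24.5 and P_B = 12.6: Q_A = 90.511.
∂Q_A/∂P_B = -30/(2√P_B) = -30/(2√12.6) = -4.2258.
ε = (∂Q_A/∂P_B)(P_B/Q_A) = -4.2258 × (12.6/90.511) ≈ -0.59.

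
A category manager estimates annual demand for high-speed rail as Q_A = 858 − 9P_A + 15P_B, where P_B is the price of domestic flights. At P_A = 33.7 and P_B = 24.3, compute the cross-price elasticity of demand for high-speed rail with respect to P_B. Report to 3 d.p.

At P_A = 33.7 and P_B = 24.3: Q_A = 919.2.
∂Q_A/∂P_B = 15.
ε = (∂Q_A/∂P_B)(P_B/Q_A) = 15 × (24.3/919.2) ≈ 0.397.
Since ε > 0, high-speed rail and domestic flights are substitutes.

0.397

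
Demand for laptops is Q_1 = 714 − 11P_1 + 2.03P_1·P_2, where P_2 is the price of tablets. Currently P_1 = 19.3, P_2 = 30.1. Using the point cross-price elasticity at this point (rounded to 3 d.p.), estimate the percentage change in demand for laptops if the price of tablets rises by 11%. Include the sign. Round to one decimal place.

At P_1 = 19.3, P_2 = 30.1: Q_1 = 1680.988.
∂Q_1/∂P_2 = 2.03P_1 = 39.1790.
ε = (∂Q_1/∂P_2)(P_2/Q_1) = 39.1790 × 30.1/1680.988 ≈ 0.702.
%ΔQ_1 ≈ ε × %ΔP_2 = 0.702 × (11%) = 7.7%.

7.7%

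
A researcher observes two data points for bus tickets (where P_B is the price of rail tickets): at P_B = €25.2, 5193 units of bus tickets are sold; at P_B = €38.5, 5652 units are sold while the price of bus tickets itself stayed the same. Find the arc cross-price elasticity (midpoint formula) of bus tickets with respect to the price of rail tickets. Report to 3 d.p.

0.203

ΔQ_A = 5652 − 5193 = 459; ΔP_B = 38.5 − 25.2 = 13.3.
Midpoints: Q̄_A = 5422.5, P̄_B = 31.85.
ε = (ΔQ_A/Q̄_A)/(ΔP_B/P̄_B) = (459/5422.5)/(13.3/31.85) ≈ 0.203.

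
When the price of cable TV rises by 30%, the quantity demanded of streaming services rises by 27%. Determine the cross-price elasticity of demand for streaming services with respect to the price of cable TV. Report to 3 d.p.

0.900

ε = (%ΔQ of streaming services) / (%ΔP of cable TV) = (27%) / (30%) ≈ 0.900.
Positive cross-price elasticity: substitutes.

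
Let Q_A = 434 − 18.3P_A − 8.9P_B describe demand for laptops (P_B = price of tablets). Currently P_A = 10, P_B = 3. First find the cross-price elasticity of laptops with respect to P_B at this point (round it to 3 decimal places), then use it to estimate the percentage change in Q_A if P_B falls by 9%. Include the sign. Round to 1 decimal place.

At P_A = 10, P_B = 3: Q_A = 224.3.
∂Q_A/∂P_B = -8.9.
ε = (∂Q_A/∂P_B)(P_B/Q_A) = -8.9000 × 3/224.3 ≈ -0.119.
%ΔQ_A ≈ ε × %ΔP_B = -0.119 × (-9%) = 1.1%.

1.1%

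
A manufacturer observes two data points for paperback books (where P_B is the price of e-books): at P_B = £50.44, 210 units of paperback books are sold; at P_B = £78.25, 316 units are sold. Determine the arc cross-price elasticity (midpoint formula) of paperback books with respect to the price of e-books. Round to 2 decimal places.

0.93

ΔQ_A = 316 − 210 = 106; ΔP_B = 78.25 − 50.44 = 27.81.
Midpoints: Q̄_A = 263.0, P̄_B = 64.34.
ε = (ΔQ_A/Q̄_A)/(ΔP_B/P̄_B) = (106/263.0)/(27.81/64.34) ≈ 0.93.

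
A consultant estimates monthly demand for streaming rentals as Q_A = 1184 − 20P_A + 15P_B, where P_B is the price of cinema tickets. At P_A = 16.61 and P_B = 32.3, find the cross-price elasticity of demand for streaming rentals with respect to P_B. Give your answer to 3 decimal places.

0.363

At P_A = 16.61 and P_B = 32.3: Q_A = 1336.3.
∂Q_A/∂P_B = 15.
ε = (∂Q_A/∂P_B)(P_B/Q_A) = 15 × (32.3/1336.3) ≈ 0.363.
Since ε > 0, streaming rentals and cinema tickets are substitutes.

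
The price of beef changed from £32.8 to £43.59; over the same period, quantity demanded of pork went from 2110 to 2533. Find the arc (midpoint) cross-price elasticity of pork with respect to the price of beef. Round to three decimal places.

0.645

ΔQ_A = 2533 − 2110 = 423; ΔP_B = 43.59 − 32.8 = 10.79.
Midpoints: Q̄_A = 2321.5, P̄_B = 38.20.
ε = (ΔQ_A/Q̄_A)/(ΔP_B/P̄_B) = (423/2321.5)/(10.79/38.20) ≈ 0.645.
ε > 0: pork and beef are substitutes.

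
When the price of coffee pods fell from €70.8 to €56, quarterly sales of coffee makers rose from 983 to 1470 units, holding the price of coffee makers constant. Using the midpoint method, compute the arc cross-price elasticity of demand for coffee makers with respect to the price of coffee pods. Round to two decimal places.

ΔQ_A = 1470 − 983 = 487; ΔP_B = 56 − 70.8 = -14.8.
Midpoints: Q̄_A = 1226.5, P̄_B = 63.40.
ε = (ΔQ_A/Q̄_A)/(ΔP_B/P̄_B) = (487/1226.5)/(-14.8/63.40) ≈ -1.70.

-1.70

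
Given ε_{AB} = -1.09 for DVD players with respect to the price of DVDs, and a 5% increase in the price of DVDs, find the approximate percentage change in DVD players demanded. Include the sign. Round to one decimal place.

-5.5%

%ΔQ ≈ ε × %ΔP of DVDs = -1.09 × (5%) = -5.5%.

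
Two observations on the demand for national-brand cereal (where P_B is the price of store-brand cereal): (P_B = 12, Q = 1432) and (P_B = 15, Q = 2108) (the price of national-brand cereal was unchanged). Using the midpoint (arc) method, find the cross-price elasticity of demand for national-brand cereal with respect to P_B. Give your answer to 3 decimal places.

1.719

ΔQ_A = 2108 − 1432 = 676; ΔP_B = 15 − 12 = 3.
Midpoints: Q̄_A = 1770.0, P̄_B = 13.50.
ε = (ΔQ_A/Q̄_A)/(ΔP_B/P̄_B) = (676/1770.0)/(3/13.50) ≈ 1.719.
ε > 0: national-brand cereal and store-brand cereal are substitutes.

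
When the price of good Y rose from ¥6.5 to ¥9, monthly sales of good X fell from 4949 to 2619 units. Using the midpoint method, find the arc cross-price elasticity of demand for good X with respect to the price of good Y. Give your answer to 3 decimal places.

-1.909

ΔQ_X = 2619 − 4949 = -2330; ΔP_Y = 9 − 6.5 = 2.5.
Midpoints: Q̄_X = 3784.0, P̄_Y = 7.75.
ε = (ΔQ_X/Q̄_X)/(ΔP_Y/P̄_Y) = (-2330/3784.0)/(2.5/7.75) ≈ -1.909.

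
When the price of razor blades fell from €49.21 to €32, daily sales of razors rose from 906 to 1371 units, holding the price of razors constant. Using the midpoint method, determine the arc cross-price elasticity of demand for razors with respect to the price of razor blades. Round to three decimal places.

-0.964

ΔQ_A = 1371 − 906 = 465; ΔP_B = 32 − 49.21 = -17.21.
Midpoints: Q̄_A = 1138.5, P̄_B = 40.61.
ε = (ΔQ_A/Q̄_A)/(ΔP_B/P̄_B) = (465/1138.5)/(-17.21/40.61) ≈ -0.964.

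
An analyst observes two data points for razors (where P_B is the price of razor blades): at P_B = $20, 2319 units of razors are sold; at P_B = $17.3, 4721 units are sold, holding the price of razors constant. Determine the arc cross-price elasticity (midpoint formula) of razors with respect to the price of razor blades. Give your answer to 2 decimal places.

ΔQ_A = 4721 − 2319 = 2402; ΔP_B = 17.3 − 20 = -2.7.
Midpoints: Q̄_A = 3520.0, P̄_B = 18.65.
ε = (ΔQ_A/Q̄_A)/(ΔP_B/P̄_B) = (2402/3520.0)/(-2.7/18.65) ≈ -4.71.

-4.71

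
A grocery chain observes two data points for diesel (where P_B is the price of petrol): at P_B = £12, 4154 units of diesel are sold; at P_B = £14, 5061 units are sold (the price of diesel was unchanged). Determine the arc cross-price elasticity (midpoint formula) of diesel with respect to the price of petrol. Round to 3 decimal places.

1.280

ΔQ_A = 5061 − 4154 = 907; ΔP_B = 14 − 12 = 2.
Midpoints: Q̄_A = 4607.5, P̄_B = 13.00.
ε = (ΔQ_A/Q̄_A)/(ΔP_B/P̄_B) = (907/4607.5)/(2/13.00) ≈ 1.280.
ε > 0: diesel and petrol are substitutes.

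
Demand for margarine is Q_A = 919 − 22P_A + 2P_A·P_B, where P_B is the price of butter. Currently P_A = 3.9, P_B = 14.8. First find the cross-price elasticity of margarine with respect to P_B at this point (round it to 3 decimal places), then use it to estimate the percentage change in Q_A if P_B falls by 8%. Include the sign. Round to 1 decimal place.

-1.0%

At P_A = 3.9, P_B = 14.8: Q_A = 948.64.
∂Q_A/∂P_B = 2P_A = 7.8000.
ε = (∂Q_A/∂P_B)(P_B/Q_A) = 7.8000 × 14.8/948.64 ≈ 0.122.
%ΔQ_A ≈ ε × %ΔP_B = 0.122 × (-8%) = -1.0%.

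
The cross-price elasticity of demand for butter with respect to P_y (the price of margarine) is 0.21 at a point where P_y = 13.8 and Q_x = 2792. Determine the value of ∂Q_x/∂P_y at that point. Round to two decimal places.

ε = (∂Q_x/∂P_y)·(P_y/Q_x) ⇒ ∂Q_x/∂P_y = ε·Q_x/P_y = 0.21 × 2792/13.8 ≈ 42.49.

42.49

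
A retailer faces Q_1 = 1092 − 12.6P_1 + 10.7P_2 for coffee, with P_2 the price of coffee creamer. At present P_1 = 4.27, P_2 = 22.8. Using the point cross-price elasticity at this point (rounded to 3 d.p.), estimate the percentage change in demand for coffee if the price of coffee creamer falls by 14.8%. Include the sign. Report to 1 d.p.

-2.8%

At P_1 = 4.27, P_2 = 22.8: Q_1 = 1282.158.
∂Q_1/∂P_2 = 10.7.
ε = (∂Q_1/∂P_2)(P_2/Q_1) = 10.7000 × 22.8/1282.158 ≈ 0.190.
%ΔQ_1 ≈ ε × %ΔP_2 = 0.190 × (-14.8%) = -2.8%.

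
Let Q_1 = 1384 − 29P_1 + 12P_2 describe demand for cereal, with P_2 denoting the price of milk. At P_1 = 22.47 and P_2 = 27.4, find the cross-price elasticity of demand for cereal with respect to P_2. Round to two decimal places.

At P_1 = 22.47 and P_2 = 27.4: Q_1 = 1061.17.
∂Q_1/∂P_2 = 12.
ε = (∂Q_1/∂P_2)(P_2/Q_1) = 12 × (27.4/1061.17) ≈ 0.31.
Since ε > 0, cereal and milk are substitutes.

0.31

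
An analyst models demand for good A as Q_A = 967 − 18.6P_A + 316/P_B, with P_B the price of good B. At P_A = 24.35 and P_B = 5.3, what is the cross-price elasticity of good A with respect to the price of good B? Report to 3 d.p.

-0.104

At P_A = 24.35 and P_B = 5.3: Q_A = 573.713.
∂Q_A/∂P_B = −316/P_B² = -11.2496.
ε = (∂Q_A/∂P_B)(P_B/Q_A) = -11.2496 × (5.3/573.713) ≈ -0.104.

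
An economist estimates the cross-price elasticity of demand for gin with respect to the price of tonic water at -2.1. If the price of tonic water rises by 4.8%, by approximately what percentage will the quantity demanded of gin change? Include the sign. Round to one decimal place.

-10.1%

%ΔQ ≈ ε × %ΔP of tonic water = -2.1 × (4.8%) = -10.1%.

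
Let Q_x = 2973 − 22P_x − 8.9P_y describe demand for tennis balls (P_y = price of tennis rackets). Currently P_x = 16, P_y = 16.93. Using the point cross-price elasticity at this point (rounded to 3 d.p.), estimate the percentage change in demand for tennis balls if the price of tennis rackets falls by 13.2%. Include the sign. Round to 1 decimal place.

At P_x = 16, P_y = 16.93: Q_x = 2470.323.
∂Q_x/∂P_y = -8.9.
ε = (∂Q_x/∂P_y)(P_y/Q_x) = -8.9000 × 16.93/2470.323 ≈ -0.061.
%ΔQ_x ≈ ε × %ΔP_y = -0.061 × (-13.2%) = 0.8%.

0.8%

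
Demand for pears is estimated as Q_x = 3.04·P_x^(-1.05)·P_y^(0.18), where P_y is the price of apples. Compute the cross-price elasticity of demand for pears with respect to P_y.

In a log-linear (constant-elasticity) demand function, the coefficient on the exponent of P_y is the cross-price elasticity.
ε = 0.18. Positive, so pears and apples are substitutes.

0.18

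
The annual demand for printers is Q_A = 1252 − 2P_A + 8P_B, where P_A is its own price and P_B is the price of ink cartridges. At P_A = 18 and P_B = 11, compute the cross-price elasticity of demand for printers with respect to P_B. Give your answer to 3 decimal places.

0.067

At P_A = 18 and P_B = 11: Q_A = 1304.
∂Q_A/∂P_B = 8.
ε = (∂Q_A/∂P_B)(P_B/Q_A) = 8 × (11/1304) ≈ 0.067.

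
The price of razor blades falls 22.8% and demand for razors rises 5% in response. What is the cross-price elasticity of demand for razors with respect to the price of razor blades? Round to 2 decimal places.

-0.22

ε = (%ΔQ of razors) / (%ΔP of razor blades) = (5%) / (-22.8%) ≈ -0.22.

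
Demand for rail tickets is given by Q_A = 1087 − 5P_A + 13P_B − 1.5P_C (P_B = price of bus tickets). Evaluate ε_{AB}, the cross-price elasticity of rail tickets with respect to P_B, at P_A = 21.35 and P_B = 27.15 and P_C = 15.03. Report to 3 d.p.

0.269

At P_A = 21.35 and P_B = 27.15 and P_C = 15.03: Q_A = 1310.655.
∂Q_A/∂P_B = 13.
ε = (∂Q_A/∂P_B)(P_B/Q_A) = 13 × (27.15/1310.655) ≈ 0.269.
Since ε > 0, rail tickets and bus tickets are substitutes.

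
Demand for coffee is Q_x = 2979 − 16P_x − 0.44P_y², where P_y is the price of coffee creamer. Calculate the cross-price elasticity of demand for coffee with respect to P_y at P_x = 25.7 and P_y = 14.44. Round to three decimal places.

At P_x = 25.7 and P_y = 14.44: Q_x = 2476.054.
∂Q_x/∂P_y = -0.88P_y = -0.88(14.44) = -12.7072.
ε = (∂Q_x/∂P_y)(P_y/Q_x) = -12.7072 × (14.44/2476.054) ≈ -0.074.

-0.074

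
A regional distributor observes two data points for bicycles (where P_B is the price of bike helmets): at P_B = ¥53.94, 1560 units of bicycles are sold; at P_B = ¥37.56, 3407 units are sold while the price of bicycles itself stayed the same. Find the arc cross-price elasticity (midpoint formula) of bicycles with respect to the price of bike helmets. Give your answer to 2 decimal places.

-2.08

ΔQ_A = 3407 − 1560 = 1847; ΔP_B = 37.56 − 53.94 = -16.38.
Midpoints: Q̄_A = 2483.5, P̄_B = 45.75.
ε = (ΔQ_A/Q̄_A)/(ΔP_B/P̄_B) = (1847/2483.5)/(-16.38/45.75) ≈ -2.08.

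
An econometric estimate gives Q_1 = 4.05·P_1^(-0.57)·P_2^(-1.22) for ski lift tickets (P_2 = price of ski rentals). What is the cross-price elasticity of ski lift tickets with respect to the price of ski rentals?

-1.22

In a log-linear (constant-elasticity) demand function, the coefficient on the exponent of P_2 is the cross-price elasticity.
ε = -1.22. Negative, so ski lift tickets and ski rentals are complements.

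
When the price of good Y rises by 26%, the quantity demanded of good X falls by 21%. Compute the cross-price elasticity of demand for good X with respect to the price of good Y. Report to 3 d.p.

-0.808

ε = (%ΔQ of good X) / (%ΔP of good Y) = (-21%) / (26%) ≈ -0.808.
Negative cross-price elasticity: complements.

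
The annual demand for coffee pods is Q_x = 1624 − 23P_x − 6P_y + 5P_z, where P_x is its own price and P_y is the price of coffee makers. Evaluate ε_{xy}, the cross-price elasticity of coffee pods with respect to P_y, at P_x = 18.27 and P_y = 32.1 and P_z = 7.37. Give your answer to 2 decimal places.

At P_x = 18.27 and P_y = 32.1 and P_z = 7.37: Q_x = 1048.04.
∂Q_x/∂P_y = -6.
ε = (∂Q_x/∂P_y)(P_y/Q_x) = -6 × (32.1/1048.04) ≈ -0.18.
Since ε < 0, coffee pods and coffee makers are complements.

-0.18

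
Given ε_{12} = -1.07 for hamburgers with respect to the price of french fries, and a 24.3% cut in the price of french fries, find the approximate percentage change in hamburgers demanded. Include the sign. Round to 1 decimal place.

26.0%

%ΔQ ≈ ε × %ΔP of french fries = -1.07 × (-24.3%) = 26.0%.
Demand for hamburgers rises by about 26.0%.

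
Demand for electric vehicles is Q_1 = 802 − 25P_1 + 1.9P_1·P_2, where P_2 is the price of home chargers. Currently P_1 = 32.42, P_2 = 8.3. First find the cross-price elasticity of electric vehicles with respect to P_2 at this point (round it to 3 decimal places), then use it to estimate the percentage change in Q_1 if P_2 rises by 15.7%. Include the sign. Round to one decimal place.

16.0%

At P_1 = 32.42, P_2 = 8.3: Q_1 = 502.763.
∂Q_1/∂P_2 = 1.9P_1 = 61.5980.
ε = (∂Q_1/∂P_2)(P_2/Q_1) = 61.5980 × 8.3/502.763 ≈ 1.017.
%ΔQ_1 ≈ ε × %ΔP_2 = 1.017 × (15.7%) = 16.0%.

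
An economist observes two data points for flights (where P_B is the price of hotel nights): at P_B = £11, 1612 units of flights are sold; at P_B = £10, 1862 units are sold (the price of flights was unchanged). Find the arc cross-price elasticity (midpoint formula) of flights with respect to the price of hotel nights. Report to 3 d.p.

ΔQ_A = 1862 − 1612 = 250; ΔP_B = 10 − 11 = -1.
Midpoints: Q̄_A = 1737.0, P̄_B = 10.50.
ε = (ΔQ_A/Q̄_A)/(ΔP_B/P̄_B) = (250/1737.0)/(-1/10.50) ≈ -1.511.
ε < 0: flights and hotel nights are complements.

-1.511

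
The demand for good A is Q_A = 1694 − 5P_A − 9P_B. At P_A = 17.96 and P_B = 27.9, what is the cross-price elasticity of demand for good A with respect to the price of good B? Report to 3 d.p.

At P_A = 17.96 and P_B = 27.9: Q_A = 1353.1.
∂Q_A/∂P_B = -9.
ε = (∂Q_A/∂P_B)(P_B/Q_A) = -9 × (27.9/1353.1) ≈ -0.186.
Since ε < 0, good A and good B are complements.

-0.186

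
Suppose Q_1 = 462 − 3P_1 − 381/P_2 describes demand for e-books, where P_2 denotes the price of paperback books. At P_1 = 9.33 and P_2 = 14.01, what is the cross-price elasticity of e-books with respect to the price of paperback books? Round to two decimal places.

0.07

At P_1 = 9.33 and P_2 = 14.01: Q_1 = 406.815.
∂Q_1/∂P_2 = 381/P_2² = 1.9411.
ε = (∂Q_1/∂P_2)(P_2/Q_1) = 1.9411 × (14.01/406.815) ≈ 0.07.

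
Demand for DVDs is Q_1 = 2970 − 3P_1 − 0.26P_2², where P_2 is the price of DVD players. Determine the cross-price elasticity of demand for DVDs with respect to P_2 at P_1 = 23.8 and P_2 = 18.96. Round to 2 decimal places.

At P_1 = 23.8 and P_2 = 18.96: Q_1 = 2805.135.
∂Q_1/∂P_2 = -0.52P_2 = -0.52(18.96) = -9.8592.
ε = (∂Q_1/∂P_2)(P_2/Q_1) = -9.8592 × (18.96/2805.135) ≈ -0.07.

-0.07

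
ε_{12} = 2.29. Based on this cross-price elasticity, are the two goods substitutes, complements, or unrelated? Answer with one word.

ε = 2.29 > 0, so a higher price of good 2 raises demand for good 1: substitutes.

substitutes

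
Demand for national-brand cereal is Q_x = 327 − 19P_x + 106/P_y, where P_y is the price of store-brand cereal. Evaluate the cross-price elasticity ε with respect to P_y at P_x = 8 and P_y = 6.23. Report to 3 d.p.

At P_x = 8 and P_y = 6.23: Q_x = 192.014.
∂Q_x/∂P_y = −106/P_y² = -2.7311.
ε = (∂Q_x/∂P_y)(P_y/Q_x) = -2.7311 × (6.23/192.014) ≈ -0.089.

-0.089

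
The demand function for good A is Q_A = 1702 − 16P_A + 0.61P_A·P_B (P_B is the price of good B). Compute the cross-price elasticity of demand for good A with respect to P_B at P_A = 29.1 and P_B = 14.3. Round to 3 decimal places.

At P_A = 29.1 and P_B = 14.3: Q_A = 1490.239.
∂Q_A/∂P_B = 0.61P_A = 0.61(29.1) = 17.7510.
ε = (∂Q_A/∂P_B)(P_B/Q_A) = 17.7510 × (14.3/1490.239) ≈ 0.170.

0.170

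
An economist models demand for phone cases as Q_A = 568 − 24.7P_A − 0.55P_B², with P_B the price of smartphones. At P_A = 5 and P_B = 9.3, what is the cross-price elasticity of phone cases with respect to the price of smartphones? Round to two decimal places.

-0.24

At P_A = 5 and P_B = 9.3: Q_A = 396.930.
∂Q_A/∂P_B = -1.1P_B = -1.1(9.3) = -10.2300.
ε = (∂Q_A/∂P_B)(P_B/Q_A) = -10.2300 × (9.3/396.930) ≈ -0.24.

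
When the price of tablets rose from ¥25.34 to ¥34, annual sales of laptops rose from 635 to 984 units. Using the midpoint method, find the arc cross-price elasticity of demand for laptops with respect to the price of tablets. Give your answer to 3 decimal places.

1.477

ΔQ_A = 984 − 635 = 349; ΔP_B = 34 − 25.34 = 8.66.
Midpoints: Q̄_A = 809.5, P̄_B = 29.67.
ε = (ΔQ_A/Q̄_A)/(ΔP_B/P̄_B) = (349/809.5)/(8.66/29.67) ≈ 1.477.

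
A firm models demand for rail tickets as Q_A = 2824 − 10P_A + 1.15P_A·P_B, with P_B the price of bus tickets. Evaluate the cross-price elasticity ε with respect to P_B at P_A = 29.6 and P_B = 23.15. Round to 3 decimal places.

At P_A = 29.6 and P_B = 23.15: Q_A = 3316.026.
∂Q_A/∂P_B = 1.15P_A = 1.15(29.6) = 34.0400.
ε = (∂Q_A/∂P_B)(P_B/Q_A) = 34.0400 × (23.15/3316.026) ≈ 0.238.
ε > 0: substitutes.

0.238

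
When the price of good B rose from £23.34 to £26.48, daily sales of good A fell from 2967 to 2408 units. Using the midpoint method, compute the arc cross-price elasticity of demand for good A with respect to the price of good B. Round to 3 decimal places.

-1.650

ΔQ_A = 2408 − 2967 = -559; ΔP_B = 26.48 − 23.34 = 3.14.
Midpoints: Q̄_A = 2687.5, P̄_B = 24.91.
ε = (ΔQ_A/Q̄_A)/(ΔP_B/P̄_B) = (-559/2687.5)/(3.14/24.91) ≈ -1.650.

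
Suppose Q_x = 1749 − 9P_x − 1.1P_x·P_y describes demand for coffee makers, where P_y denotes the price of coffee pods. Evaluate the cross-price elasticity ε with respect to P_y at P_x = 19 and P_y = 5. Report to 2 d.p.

At P_x = 19 and P_y = 5: Q_x = 1473.5.
∂Q_x/∂P_y = -1.1P_x = -1.1(19) = -20.9000.
ε = (∂Q_x/∂P_y)(P_y/Q_x) = -20.9000 × (5/1473.5) ≈ -0.07.

-0.07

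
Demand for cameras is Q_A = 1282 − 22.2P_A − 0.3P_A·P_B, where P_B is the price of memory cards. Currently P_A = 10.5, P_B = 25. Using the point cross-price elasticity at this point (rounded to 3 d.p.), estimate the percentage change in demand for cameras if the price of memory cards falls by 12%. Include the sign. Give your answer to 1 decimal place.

1.0%

At P_A = 10.5, P_B = 25: Q_A = 970.15.
∂Q_A/∂P_B = -0.3P_A = -3.1500.
ε = (∂Q_A/∂P_B)(P_B/Q_A) = -3.1500 × 25/970.15 ≈ -0.081.
%ΔQ_A ≈ ε × %ΔP_B = -0.081 × (-12%) = 1.0%.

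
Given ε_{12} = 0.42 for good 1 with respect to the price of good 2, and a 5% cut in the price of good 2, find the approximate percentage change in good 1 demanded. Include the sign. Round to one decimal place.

-2.1%

%ΔQ ≈ ε × %ΔP of good 2 = 0.42 × (-5%) = -2.1%.
Demand for good 1 falls by about 2.1%.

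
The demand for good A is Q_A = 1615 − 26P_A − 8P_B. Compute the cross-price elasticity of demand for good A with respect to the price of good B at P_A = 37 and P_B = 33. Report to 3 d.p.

-0.679

At P_A = 37 and P_B = 33: Q_A = 389.
∂Q_A/∂P_B = -8.
ε = (∂Q_A/∂P_B)(P_B/Q_A) = -8 × (33/389) ≈ -0.679.
Since ε < 0, good A and good B are complements.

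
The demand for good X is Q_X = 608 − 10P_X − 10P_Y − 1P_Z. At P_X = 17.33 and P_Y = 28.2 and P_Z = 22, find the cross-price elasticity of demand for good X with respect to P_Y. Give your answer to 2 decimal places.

At P_X = 17.33 and P_Y = 28.2 and P_Z = 22: Q_X = 130.7.
∂Q_X/∂P_Y = -10.
ε = (∂Q_X/∂P_Y)(P_Y/Q_X) = -10 × (28.2/130.7) ≈ -2.16.
Since ε < 0, good X and good Y are complements.

-2.16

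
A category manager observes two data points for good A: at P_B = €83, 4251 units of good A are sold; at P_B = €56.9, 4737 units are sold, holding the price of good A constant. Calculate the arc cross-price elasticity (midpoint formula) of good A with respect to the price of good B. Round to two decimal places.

ΔQ_A = 4737 − 4251 = 486; ΔP_B = 56.9 − 83 = -26.1.
Midpoints: Q̄_A = 4494.0, P̄_B = 69.95.
ε = (ΔQ_A/Q̄_A)/(ΔP_B/P̄_B) = (486/4494.0)/(-26.1/69.95) ≈ -0.29.
ε < 0: good A and good B are complements.

-0.29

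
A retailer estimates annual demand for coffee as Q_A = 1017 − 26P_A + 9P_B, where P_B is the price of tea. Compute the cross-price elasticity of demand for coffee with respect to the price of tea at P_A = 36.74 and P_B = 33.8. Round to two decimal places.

0.83

At P_A = 36.74 and P_B = 33.8: Q_A = 365.96.
∂Q_A/∂P_B = 9.
ε = (∂Q_A/∂P_B)(P_B/Q_A) = 9 × (33.8/365.96) ≈ 0.83.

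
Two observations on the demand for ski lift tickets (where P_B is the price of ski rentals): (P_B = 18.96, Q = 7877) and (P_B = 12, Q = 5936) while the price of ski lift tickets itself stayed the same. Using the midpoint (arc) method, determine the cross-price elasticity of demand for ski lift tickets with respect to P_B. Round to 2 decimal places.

ΔQ_A = 5936 − 7877 = -1941; ΔP_B = 12 − 18.96 = -6.96.
Midpoints: Q̄_A = 6906.5, P̄_B = 15.48.
ε = (ΔQ_A/Q̄_A)/(ΔP_B/P̄_B) = (-1941/6906.5)/(-6.96/15.48) ≈ 0.63.

0.63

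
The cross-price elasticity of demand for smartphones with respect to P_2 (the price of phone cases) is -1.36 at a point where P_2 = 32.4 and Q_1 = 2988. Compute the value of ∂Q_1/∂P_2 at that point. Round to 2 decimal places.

ε = (∂Q_1/∂P_2)·(P_2/Q_1) ⇒ ∂Q_1/∂P_2 = ε·Q_1/P_2 = -1.36 × 2988/32.4 ≈ -125.42.

-125.42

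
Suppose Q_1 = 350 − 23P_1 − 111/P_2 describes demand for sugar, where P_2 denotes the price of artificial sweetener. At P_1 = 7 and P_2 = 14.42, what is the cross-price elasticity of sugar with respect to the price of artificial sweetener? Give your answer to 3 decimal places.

At P_1 = 7 and P_2 = 14.42: Q_1 = 181.302.
∂Q_1/∂P_2 = 111/P_2² = 0.5338.
ε = (∂Q_1/∂P_2)(P_2/Q_1) = 0.5338 × (14.42/181.302) ≈ 0.042.

0.042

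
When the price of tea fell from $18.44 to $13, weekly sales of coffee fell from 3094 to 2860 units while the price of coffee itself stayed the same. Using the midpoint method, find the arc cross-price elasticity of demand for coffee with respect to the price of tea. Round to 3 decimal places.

0.227

ΔQ_A = 2860 − 3094 = -234; ΔP_B = 13 − 18.44 = -5.44.
Midpoints: Q̄_A = 2977.0, P̄_B = 15.72.
ε = (ΔQ_A/Q̄_A)/(ΔP_B/P̄_B) = (-234/2977.0)/(-5.44/15.72) ≈ 0.227.
ε > 0: coffee and tea are substitutes.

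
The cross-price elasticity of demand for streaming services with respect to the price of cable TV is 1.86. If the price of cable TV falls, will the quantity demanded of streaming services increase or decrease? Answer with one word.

decrease

ε > 0 and the price of cable TV falls, so the quantity of streaming services moves in the same direction: it decreases.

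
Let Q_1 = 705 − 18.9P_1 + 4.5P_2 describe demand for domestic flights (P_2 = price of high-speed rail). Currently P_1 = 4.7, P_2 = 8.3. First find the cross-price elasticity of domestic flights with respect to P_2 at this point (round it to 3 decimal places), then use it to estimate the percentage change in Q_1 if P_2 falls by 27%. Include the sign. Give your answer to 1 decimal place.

At P_1 = 4.7, P_2 = 8.3: Q_1 = 653.52.
∂Q_1/∂P_2 = 4.5.
ε = (∂Q_1/∂P_2)(P_2/Q_1) = 4.5000 × 8.3/653.52 ≈ 0.057.
%ΔQ_1 ≈ ε × %ΔP_2 = 0.057 × (-27%) = -1.5%.

-1.5%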